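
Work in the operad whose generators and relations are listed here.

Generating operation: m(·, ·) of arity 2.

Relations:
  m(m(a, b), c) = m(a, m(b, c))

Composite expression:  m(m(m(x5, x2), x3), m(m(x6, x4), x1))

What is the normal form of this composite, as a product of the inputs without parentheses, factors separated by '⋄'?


x5 ⋄ x2 ⋄ x3 ⋄ x6 ⋄ x4 ⋄ x1

Key point: m is associative — brackets drop, the x-order remains.
m(x5, x2) spells out as x5 ⋄ x2
m(m(x5, x2), x3) spells out as x5 ⋄ x2 ⋄ x3
m(x6, x4) spells out as x6 ⋄ x4
m(m(x6, x4), x1) spells out as x6 ⋄ x4 ⋄ x1
m(m(m(x5, x2), x3), m(m(x6, x4), x1)) spells out as x5 ⋄ x2 ⋄ x3 ⋄ x6 ⋄ x4 ⋄ x1


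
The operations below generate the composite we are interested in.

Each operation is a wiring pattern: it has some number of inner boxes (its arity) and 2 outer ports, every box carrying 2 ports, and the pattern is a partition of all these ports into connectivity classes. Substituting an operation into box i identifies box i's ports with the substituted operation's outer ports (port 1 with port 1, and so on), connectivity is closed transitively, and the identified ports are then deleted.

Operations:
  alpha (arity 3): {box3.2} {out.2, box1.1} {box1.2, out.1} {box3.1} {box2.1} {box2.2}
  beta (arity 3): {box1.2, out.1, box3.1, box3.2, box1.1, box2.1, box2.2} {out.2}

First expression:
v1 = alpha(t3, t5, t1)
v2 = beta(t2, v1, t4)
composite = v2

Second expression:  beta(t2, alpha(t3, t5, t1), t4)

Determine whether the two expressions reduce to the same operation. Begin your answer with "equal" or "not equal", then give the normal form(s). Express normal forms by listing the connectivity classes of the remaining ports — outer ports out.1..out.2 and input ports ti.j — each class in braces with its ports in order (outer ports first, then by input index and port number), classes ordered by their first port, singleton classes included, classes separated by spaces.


equal; both compose to {out.1, t2.1, t2.2, t3.1, t3.2, t4.1, t4.2} {out.2} {t1.1} {t1.2} {t5.1} {t5.2}

Reducing the first expression gives {out.1, t2.1, t2.2, t3.1, t3.2, t4.1, t4.2} {out.2} {t1.1} {t1.2} {t5.1} {t5.2}
Reducing the second expression gives {out.1, t2.1, t2.2, t3.1, t3.2, t4.1, t4.2} {out.2} {t1.1} {t1.2} {t5.1} {t5.2}
Both agree, so they are equal.


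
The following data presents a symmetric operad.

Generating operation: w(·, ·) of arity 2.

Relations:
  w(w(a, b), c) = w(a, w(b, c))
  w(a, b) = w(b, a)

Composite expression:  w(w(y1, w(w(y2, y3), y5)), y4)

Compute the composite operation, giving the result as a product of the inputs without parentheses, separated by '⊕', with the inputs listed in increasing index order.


Both nesting and order wash out for w; what remains is which y's occur.
w(y2, y3) unparenthesizes to y2 ⊕ y3
w(w(y2, y3), y5) unparenthesizes to y2 ⊕ y3 ⊕ y5
w(y1, w(w(y2, y3), y5)) unparenthesizes to y1 ⊕ y2 ⊕ y3 ⊕ y5
w(w(y1, w(w(y2, y3), y5)), y4) unparenthesizes to y1 ⊕ y2 ⊕ y3 ⊕ y5 ⊕ y4
putting the inputs in ascending order: y1 ⊕ y2 ⊕ y3 ⊕ y4 ⊕ y5

y1 ⊕ y2 ⊕ y3 ⊕ y4 ⊕ y5


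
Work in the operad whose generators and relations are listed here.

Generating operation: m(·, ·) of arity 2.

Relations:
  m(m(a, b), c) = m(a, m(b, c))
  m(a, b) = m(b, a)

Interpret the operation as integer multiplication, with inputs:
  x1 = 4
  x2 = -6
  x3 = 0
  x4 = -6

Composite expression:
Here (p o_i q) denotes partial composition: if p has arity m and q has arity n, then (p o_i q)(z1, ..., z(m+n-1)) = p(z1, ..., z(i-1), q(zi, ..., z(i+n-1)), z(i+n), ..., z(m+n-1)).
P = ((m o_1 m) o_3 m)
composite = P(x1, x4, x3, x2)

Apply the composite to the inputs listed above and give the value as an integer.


m(x1, x4) = -24
m(x3, x2) = 0
m(m(x1, x4), m(x3, x2)) = 0

0


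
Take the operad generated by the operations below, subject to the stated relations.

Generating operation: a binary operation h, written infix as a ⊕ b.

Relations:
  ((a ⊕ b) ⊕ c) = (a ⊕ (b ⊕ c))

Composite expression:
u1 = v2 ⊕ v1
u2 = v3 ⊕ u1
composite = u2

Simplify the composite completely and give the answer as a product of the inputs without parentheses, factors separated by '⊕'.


v3 ⊕ v2 ⊕ v1


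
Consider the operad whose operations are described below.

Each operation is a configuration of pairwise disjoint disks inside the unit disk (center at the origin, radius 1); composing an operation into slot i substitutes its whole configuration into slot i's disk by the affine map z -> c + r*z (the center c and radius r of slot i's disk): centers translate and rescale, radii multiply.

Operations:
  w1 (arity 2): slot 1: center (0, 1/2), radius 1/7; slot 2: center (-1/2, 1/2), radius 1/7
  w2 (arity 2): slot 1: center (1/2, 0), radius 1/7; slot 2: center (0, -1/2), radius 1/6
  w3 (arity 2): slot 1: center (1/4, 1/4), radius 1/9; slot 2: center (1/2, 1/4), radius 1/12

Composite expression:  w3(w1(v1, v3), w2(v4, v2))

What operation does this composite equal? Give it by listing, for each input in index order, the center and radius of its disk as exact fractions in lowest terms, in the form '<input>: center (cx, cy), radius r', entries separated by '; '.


v1: center (1/4, 11/36), radius 1/63; v2: center (1/2, 5/24), radius 1/72; v3: center (7/36, 11/36), radius 1/63; v4: center (13/24, 1/4), radius 1/84

Only the slot chain above each v matters under w3; compose those maps.
tracing v1 down its 2-map path: center (1/4, 11/36), radius 1/63
tracing v3 down its 2-map path: center (7/36, 11/36), radius 1/63
tracing v4 down its 2-map path: center (13/24, 1/4), radius 1/84
tracing v2 down its 2-map path: center (1/2, 5/24), radius 1/72


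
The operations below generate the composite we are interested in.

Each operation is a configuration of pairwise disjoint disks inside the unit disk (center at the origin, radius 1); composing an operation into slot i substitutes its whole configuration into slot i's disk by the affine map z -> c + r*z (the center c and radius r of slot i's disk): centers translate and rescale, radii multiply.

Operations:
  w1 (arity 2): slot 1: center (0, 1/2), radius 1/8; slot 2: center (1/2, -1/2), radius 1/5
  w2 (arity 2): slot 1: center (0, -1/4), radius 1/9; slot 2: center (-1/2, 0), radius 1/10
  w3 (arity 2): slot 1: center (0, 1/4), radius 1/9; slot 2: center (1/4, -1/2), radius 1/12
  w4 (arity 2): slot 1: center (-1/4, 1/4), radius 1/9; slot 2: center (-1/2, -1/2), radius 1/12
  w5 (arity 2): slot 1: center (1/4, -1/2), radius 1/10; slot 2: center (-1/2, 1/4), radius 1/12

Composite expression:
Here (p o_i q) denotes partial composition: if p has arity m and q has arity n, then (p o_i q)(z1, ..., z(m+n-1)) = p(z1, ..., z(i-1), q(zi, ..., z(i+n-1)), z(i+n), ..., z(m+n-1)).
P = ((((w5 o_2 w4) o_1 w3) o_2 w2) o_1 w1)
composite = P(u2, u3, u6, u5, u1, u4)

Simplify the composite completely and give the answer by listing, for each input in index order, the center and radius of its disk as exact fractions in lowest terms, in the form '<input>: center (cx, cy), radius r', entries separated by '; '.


u1: center (-25/48, 13/48), radius 1/108; u2: center (1/4, -169/360), radius 1/720; u3: center (23/90, -173/360), radius 1/450; u4: center (-13/24, 5/24), radius 1/144; u5: center (13/48, -11/20), radius 1/1200; u6: center (11/40, -53/96), radius 1/1080


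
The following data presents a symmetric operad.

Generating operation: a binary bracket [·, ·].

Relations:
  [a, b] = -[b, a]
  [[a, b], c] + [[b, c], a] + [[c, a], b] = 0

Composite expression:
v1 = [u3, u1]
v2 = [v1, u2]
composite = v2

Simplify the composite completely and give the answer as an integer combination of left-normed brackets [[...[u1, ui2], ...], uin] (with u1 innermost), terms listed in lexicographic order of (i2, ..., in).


-[[u1, u3], u2]


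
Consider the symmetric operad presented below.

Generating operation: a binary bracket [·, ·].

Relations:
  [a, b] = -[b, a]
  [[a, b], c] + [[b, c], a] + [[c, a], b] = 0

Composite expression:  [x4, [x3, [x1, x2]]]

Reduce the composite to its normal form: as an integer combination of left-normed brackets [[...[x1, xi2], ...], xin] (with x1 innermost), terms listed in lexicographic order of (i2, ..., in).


[[[x1, x2], x3], x4]

In the tensor algebra, words opening x1 carry the x1-anchored form.
Composite bracket: [x4, [x3, [x1, x2]]]
Expanding via [a, b] = ab - ba: 8 signed words (2^3 = 8).
The x1-initial words carry the normal form:
  x1x2x3x4 (sign +1) contributes +[[[x1, x2], x3], x4]


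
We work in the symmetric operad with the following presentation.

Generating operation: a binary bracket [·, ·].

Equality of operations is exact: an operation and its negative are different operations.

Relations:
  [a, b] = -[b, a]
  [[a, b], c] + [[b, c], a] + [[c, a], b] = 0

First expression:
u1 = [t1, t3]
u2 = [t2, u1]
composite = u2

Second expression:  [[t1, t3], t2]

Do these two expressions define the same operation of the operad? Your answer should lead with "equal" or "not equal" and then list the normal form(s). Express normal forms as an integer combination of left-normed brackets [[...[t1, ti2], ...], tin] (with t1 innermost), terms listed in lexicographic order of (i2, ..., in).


not equal; first: -[[t1, t3], t2]; second: [[t1, t3], t2]


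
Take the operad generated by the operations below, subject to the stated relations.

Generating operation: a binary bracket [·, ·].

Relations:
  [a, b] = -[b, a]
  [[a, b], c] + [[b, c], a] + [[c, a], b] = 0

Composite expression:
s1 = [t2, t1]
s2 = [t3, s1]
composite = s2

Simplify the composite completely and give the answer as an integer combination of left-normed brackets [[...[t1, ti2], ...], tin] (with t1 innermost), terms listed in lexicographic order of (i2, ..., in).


[[t1, t2], t3]

A multilinear Lie element is pinned by t1-initial words (t1 innermost).
Composite bracket: [t3, [t2, t1]]
The bracket unfolds into 4 signed words via [a, b] = ab - ba (2^2 = 4).
Coefficients come from the t1-initial words:
  t1t2t3 (sign +1) contributes +[[t1, t2], t3]


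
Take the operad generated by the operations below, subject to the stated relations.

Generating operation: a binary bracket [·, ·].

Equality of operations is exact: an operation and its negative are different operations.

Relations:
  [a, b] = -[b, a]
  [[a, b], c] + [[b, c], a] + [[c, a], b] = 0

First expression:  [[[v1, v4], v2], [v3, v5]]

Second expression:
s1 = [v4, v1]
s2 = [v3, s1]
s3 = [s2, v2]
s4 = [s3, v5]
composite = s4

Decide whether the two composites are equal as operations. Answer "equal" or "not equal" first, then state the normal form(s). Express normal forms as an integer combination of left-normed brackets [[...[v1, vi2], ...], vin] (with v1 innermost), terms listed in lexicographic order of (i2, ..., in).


not equal; first: [[[[v1, v4], v2], v3], v5] - [[[[v1, v4], v2], v5], v3]; second: [[[[v1, v4], v3], v2], v5]

Normal form of the first expression: [[[[v1, v4], v2], v3], v5] - [[[[v1, v4], v2], v5], v3]
Normal form of the second expression: [[[[v1, v4], v3], v2], v5]
The forms do not match — not equal.


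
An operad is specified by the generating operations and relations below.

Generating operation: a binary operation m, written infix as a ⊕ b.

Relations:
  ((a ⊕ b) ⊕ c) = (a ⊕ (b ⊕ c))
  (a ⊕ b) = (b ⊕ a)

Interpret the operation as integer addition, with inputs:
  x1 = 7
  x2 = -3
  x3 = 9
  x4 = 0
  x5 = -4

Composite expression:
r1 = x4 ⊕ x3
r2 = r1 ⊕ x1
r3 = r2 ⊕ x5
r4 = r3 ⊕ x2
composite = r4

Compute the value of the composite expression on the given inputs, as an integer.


9

(x4 ⊕ x3) = 9
((x4 ⊕ x3) ⊕ x1) = 16
(((x4 ⊕ x3) ⊕ x1) ⊕ x5) = 12
((((x4 ⊕ x3) ⊕ x1) ⊕ x5) ⊕ x2) = 9


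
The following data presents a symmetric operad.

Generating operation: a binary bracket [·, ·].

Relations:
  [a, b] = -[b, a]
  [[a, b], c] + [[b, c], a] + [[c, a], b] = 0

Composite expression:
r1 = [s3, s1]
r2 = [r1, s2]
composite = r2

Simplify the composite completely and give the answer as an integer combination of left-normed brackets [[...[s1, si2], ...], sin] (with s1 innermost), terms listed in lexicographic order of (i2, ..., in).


-[[s1, s3], s2]

Left-normed coefficients sit on the s1-initial expansion words.
Composite bracket: [[s3, s1], s2]
Each bracket splits as ab - ba, giving 4 signed words (2^2 = 4).
Words beginning with s1 determine it all:
  the word s1s3s2 carries sign -1 and contributes -[[s1, s3], s2]


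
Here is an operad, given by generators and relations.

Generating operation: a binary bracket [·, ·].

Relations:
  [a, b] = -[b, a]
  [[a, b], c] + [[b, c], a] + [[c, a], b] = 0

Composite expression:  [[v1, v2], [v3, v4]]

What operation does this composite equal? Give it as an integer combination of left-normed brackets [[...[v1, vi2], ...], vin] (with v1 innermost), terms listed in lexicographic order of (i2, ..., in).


[[[v1, v2], v3], v4] - [[[v1, v2], v4], v3]


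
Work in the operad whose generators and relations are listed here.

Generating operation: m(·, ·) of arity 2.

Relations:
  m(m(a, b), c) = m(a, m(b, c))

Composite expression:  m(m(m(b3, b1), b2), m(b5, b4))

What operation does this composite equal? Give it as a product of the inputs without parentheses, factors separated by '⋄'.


Under associativity of m, the answer is the b's in reading order.
m(b3, b1) unparenthesizes to b3 ⋄ b1
m(m(b3, b1), b2) unparenthesizes to b3 ⋄ b1 ⋄ b2
m(b5, b4) unparenthesizes to b5 ⋄ b4
m(m(m(b3, b1), b2), m(b5, b4)) unparenthesizes to b3 ⋄ b1 ⋄ b2 ⋄ b5 ⋄ b4

b3 ⋄ b1 ⋄ b2 ⋄ b5 ⋄ b4


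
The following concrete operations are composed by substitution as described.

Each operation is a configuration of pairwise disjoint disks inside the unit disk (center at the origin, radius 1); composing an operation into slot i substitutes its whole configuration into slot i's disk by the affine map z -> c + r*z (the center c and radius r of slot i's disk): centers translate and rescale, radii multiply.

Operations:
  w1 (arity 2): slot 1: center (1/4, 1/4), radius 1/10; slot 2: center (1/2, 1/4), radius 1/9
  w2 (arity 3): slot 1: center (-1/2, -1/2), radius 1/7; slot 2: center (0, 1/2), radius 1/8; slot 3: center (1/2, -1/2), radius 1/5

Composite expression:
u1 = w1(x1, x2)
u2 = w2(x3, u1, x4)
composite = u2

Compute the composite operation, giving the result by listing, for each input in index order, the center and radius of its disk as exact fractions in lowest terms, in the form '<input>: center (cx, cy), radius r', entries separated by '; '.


Only the slot chain above each x matters under w2; compose those maps.
for x3, the 1-step affine chain lands on center (-1/2, -1/2), radius 1/7
for x1, the 2-step affine chain lands on center (1/32, 17/32), radius 1/80
for x2, the 2-step affine chain lands on center (1/16, 17/32), radius 1/72
for x4, the 1-step affine chain lands on center (1/2, -1/2), radius 1/5

x1: center (1/32, 17/32), radius 1/80; x2: center (1/16, 17/32), radius 1/72; x3: center (-1/2, -1/2), radius 1/7; x4: center (1/2, -1/2), radius 1/5


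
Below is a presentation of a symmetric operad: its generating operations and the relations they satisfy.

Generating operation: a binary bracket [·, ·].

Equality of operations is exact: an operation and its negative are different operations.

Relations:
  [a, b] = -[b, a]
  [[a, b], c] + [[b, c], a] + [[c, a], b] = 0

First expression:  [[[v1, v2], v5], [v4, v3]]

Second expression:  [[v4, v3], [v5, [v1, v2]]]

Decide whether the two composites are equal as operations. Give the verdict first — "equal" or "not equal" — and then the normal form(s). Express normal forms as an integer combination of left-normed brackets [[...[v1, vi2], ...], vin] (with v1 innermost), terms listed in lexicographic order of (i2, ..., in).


equal; both compose to -[[[[v1, v2], v5], v3], v4] + [[[[v1, v2], v5], v4], v3]

Reducing the first expression gives -[[[[v1, v2], v5], v3], v4] + [[[[v1, v2], v5], v4], v3]
Reducing the second expression gives -[[[[v1, v2], v5], v3], v4] + [[[[v1, v2], v5], v4], v3]
One common form — equal.


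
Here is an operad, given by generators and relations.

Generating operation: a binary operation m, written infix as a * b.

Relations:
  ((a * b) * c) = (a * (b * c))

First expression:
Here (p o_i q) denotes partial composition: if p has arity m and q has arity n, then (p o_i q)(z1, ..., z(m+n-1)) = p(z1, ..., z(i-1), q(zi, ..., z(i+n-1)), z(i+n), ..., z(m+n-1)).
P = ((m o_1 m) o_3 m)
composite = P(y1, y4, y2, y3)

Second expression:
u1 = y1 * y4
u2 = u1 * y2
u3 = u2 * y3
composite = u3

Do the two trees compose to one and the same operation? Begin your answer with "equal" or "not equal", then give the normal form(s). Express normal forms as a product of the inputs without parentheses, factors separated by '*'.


Normal form of the first expression: y1 * y4 * y2 * y3
Normal form of the second expression: y1 * y4 * y2 * y3
The normal forms match — equal.

equal; both compose to y1 * y4 * y2 * y3


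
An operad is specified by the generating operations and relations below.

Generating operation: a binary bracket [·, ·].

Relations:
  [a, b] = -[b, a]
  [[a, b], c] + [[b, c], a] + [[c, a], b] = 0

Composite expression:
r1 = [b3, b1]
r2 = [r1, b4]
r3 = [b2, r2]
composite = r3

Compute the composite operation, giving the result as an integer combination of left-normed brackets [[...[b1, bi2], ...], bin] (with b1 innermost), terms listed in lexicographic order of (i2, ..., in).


[[[b1, b3], b4], b2]

Expand each bracket as ab - ba; the b1-initial words give the coefficients.
Composite bracket: [b2, [[b3, b1], b4]]
Full expansion: 8 signed words from ab - ba (2^3 = 8).
Only words starting with b1 matter:
  b1b3b4b2 (sign +1) contributes +[[[b1, b3], b4], b2]


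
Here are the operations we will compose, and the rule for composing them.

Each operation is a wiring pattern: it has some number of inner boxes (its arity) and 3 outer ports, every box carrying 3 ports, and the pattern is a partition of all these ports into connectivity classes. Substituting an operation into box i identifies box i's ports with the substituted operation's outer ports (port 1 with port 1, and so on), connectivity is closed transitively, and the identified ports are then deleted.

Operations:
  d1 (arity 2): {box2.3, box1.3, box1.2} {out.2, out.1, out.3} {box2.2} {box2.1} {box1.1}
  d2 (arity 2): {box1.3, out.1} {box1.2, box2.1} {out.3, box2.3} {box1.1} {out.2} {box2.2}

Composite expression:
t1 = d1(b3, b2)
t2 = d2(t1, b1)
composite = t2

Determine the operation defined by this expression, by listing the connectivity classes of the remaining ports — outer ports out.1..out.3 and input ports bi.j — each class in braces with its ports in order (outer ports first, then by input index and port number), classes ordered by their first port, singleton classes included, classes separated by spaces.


Two ports join when wires chain via d2-identified ports.
d1 over (b3, b2) gives {out.1, out.2, out.3} {b2.1} {b2.2} {b2.3, b3.2, b3.3} {b3.1}, out.j being that stage's outer ports
d2 over (b3, b2, b1) gives {out.1, b1.1} {out.2} {out.3, b1.3} {b1.2} {b2.1} {b2.2} {b2.3, b3.2, b3.3} {b3.1}, out.j being that stage's outer ports

{out.1, b1.1} {out.2} {out.3, b1.3} {b1.2} {b2.1} {b2.2} {b2.3, b3.2, b3.3} {b3.1}


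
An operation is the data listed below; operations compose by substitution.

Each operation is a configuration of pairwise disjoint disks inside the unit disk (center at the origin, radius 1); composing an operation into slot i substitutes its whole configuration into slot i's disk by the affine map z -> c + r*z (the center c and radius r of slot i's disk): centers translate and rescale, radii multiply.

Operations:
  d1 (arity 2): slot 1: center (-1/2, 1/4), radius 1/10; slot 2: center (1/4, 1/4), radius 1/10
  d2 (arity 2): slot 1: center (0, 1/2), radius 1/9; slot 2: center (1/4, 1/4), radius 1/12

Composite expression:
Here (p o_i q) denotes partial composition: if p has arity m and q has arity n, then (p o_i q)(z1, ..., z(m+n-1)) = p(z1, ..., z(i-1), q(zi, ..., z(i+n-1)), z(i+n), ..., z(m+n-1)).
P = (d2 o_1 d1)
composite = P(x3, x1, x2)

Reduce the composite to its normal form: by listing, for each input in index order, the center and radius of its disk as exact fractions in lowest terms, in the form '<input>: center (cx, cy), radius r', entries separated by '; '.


x1: center (1/36, 19/36), radius 1/90; x2: center (1/4, 1/4), radius 1/12; x3: center (-1/18, 19/36), radius 1/90

Each x-disk chains the slot maps above it in d2; radii multiply.
x3: after 2 affine steps, its disk has center (-1/18, 19/36), radius 1/90
x1: after 2 affine steps, its disk has center (1/36, 19/36), radius 1/90
x2: after 1 affine step, its disk has center (1/4, 1/4), radius 1/12


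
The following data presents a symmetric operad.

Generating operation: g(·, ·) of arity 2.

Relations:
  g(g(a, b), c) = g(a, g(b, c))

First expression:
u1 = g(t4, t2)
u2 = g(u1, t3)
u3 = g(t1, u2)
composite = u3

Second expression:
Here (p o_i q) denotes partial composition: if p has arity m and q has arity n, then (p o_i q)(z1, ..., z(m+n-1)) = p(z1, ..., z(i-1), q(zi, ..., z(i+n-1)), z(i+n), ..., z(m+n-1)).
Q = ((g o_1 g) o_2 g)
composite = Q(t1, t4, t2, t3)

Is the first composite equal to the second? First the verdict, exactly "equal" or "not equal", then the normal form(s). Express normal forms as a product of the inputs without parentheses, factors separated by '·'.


equal; the common form is t1 · t4 · t2 · t3

The first composite normalizes to t1 · t4 · t2 · t3
The second composite normalizes to t1 · t4 · t2 · t3
One common form — equal.


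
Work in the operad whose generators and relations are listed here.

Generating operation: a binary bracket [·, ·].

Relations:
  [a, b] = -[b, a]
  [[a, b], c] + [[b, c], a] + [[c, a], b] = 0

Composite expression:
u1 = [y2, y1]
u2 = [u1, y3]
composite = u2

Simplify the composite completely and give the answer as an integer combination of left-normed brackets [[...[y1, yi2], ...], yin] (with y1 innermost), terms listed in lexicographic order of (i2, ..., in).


Antisymmetry and Jacobi reduce to y1-anchored left-normed brackets.
Composite bracket: [[y2, y1], y3]
Full expansion: 4 signed words from ab - ba (2^2 = 4).
The y1-initial words carry the normal form:
  word y1y2y3 has sign -1, contributing -[[y1, y2], y3]

-[[y1, y2], y3]


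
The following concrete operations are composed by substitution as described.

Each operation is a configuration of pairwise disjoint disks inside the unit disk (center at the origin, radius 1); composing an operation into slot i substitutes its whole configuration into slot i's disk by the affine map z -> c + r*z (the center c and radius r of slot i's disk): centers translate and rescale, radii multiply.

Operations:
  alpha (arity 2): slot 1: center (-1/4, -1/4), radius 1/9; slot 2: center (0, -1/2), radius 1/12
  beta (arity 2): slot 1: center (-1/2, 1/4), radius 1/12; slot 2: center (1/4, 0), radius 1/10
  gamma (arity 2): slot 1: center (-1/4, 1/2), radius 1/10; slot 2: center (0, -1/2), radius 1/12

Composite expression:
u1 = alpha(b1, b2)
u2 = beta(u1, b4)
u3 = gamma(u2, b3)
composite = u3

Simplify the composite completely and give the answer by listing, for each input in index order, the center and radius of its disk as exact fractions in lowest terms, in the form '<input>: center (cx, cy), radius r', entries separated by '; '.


b1: center (-29/96, 251/480), radius 1/1080; b2: center (-3/10, 25/48), radius 1/1440; b3: center (0, -1/2), radius 1/12; b4: center (-9/40, 1/2), radius 1/100

Nesting under gamma composes maps z -> c + r*z down each b-path.
b1 passes through 3 substitutions, ending at center (-29/96, 251/480), radius 1/1080
b2 passes through 3 substitutions, ending at center (-3/10, 25/48), radius 1/1440
b4 passes through 2 substitutions, ending at center (-9/40, 1/2), radius 1/100
b3 passes through 1 substitution, ending at center (0, -1/2), radius 1/12


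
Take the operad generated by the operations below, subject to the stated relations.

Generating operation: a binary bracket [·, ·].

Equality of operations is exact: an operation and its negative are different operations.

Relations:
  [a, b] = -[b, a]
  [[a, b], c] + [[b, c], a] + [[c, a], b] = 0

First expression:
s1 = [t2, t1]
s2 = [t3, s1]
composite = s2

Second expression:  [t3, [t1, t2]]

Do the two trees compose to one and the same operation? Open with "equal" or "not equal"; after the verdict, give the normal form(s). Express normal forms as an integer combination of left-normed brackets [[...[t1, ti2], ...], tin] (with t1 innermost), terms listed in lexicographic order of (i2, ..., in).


not equal: they reduce to [[t1, t2], t3] and -[[t1, t2], t3]

The first expression, normalized: [[t1, t2], t3]
The second expression, normalized: -[[t1, t2], t3]
The normal forms differ: not equal.


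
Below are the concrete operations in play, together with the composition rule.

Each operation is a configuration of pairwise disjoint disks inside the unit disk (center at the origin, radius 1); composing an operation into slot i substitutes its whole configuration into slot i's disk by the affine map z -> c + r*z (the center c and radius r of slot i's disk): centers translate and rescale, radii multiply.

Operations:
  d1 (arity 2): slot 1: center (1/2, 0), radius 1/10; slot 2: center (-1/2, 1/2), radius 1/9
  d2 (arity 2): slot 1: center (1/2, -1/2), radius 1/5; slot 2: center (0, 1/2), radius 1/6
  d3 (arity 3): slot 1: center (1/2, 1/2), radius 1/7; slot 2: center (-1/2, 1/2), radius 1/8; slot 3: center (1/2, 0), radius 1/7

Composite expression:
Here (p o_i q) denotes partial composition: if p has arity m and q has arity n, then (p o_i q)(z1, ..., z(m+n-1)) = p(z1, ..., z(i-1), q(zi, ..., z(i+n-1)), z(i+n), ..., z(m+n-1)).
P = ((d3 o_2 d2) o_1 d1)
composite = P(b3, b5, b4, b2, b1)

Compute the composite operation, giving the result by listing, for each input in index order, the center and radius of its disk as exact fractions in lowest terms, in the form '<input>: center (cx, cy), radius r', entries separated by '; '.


b1: center (1/2, 0), radius 1/7; b2: center (-1/2, 9/16), radius 1/48; b3: center (4/7, 1/2), radius 1/70; b4: center (-7/16, 7/16), radius 1/40; b5: center (3/7, 4/7), radius 1/63

Below d3, radii multiply path by path; the b-disk centers shift.
b3 passes through 2 substitutions, ending at center (4/7, 1/2), radius 1/70
b5 passes through 2 substitutions, ending at center (3/7, 4/7), radius 1/63
b4 passes through 2 substitutions, ending at center (-7/16, 7/16), radius 1/40
b2 passes through 2 substitutions, ending at center (-1/2, 9/16), radius 1/48
b1 passes through 1 substitution, ending at center (1/2, 0), radius 1/7


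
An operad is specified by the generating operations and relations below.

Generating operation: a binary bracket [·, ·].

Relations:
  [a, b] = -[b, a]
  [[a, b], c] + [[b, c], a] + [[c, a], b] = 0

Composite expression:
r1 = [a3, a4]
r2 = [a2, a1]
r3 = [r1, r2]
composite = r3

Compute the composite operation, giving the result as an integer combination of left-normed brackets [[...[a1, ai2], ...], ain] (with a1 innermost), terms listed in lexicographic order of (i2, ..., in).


Expand each bracket as ab - ba; the a1-initial words give the coefficients.
Composite bracket: [[a3, a4], [a2, a1]]
Under [a, b] = ab - ba we get 8 signed associative words (2^3 = 8).
Coefficients come from the a1-initial words:
  a1a2a3a4 appears with sign +1, giving the term +[[[a1, a2], a3], a4]
  a1a2a4a3 appears with sign -1, giving the term -[[[a1, a2], a4], a3]

[[[a1, a2], a3], a4] - [[[a1, a2], a4], a3]


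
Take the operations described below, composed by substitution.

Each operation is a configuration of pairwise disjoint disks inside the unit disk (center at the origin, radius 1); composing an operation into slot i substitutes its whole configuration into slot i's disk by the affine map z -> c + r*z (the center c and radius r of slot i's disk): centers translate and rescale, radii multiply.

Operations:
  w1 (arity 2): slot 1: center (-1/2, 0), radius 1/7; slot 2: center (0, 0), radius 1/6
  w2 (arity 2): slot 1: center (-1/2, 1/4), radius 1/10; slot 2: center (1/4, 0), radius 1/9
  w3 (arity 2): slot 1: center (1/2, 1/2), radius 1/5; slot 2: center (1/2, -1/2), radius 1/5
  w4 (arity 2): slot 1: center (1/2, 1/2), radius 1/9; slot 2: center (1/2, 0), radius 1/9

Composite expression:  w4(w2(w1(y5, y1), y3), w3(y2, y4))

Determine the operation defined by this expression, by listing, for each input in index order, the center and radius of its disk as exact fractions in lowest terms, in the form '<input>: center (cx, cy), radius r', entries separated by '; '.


y1: center (4/9, 19/36), radius 1/540; y2: center (5/9, 1/18), radius 1/45; y3: center (19/36, 1/2), radius 1/81; y4: center (5/9, -1/18), radius 1/45; y5: center (79/180, 19/36), radius 1/630

Below w4, radii multiply path by path; the y-disk centers shift.
input y5: composing its 3 substitution steps yields center (79/180, 19/36), radius 1/630
input y1: composing its 3 substitution steps yields center (4/9, 19/36), radius 1/540
input y3: composing its 2 substitution steps yields center (19/36, 1/2), radius 1/81
input y2: composing its 2 substitution steps yields center (5/9, 1/18), radius 1/45
input y4: composing its 2 substitution steps yields center (5/9, -1/18), radius 1/45


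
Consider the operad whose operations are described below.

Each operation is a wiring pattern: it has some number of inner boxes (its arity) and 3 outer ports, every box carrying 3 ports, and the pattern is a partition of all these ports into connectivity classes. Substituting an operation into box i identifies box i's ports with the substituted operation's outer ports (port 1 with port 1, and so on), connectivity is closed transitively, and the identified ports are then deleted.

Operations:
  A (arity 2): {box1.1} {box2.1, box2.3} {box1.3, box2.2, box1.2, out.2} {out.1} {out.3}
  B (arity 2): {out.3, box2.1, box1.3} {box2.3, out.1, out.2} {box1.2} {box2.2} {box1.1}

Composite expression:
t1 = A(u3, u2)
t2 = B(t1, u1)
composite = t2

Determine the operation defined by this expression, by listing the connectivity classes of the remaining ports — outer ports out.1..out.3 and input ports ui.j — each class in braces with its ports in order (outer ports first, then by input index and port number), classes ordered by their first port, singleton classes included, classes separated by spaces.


{out.1, out.2, u1.3} {out.3, u1.1} {u1.2} {u2.1, u2.3} {u2.2, u3.2, u3.3} {u3.1}

Two ports join when wires chain via B-identified ports.
composing A on (u3, u2), with out.j its own outer ports: {out.1} {out.2, u2.2, u3.2, u3.3} {out.3} {u2.1, u2.3} {u3.1}
composing B on (u3, u2, u1), with out.j its own outer ports: {out.1, out.2, u1.3} {out.3, u1.1} {u1.2} {u2.1, u2.3} {u2.2, u3.2, u3.3} {u3.1}


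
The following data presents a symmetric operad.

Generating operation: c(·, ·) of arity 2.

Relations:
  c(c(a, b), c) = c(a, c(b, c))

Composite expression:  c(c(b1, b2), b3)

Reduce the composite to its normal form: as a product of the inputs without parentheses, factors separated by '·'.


b1 · b2 · b3

Every regrouping of c is equal, so read the b-inputs in written order.
c(b1, b2) collapses to b1 · b2
c(c(b1, b2), b3) collapses to b1 · b2 · b3


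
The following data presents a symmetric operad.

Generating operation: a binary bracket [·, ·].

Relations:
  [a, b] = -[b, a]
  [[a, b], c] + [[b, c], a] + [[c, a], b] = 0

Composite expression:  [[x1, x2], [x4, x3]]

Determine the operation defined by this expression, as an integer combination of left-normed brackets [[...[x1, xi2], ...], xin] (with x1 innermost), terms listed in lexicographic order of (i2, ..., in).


-[[[x1, x2], x3], x4] + [[[x1, x2], x4], x3]

In the tensor algebra, words opening x1 carry the x1-anchored form.
Composite bracket: [[x1, x2], [x4, x3]]
Expanding via [a, b] = ab - ba: 8 signed words (2^3 = 8).
Only words starting with x1 matter:
  the word x1x2x3x4 carries sign -1 and contributes -[[[x1, x2], x3], x4]
  the word x1x2x4x3 carries sign +1 and contributes +[[[x1, x2], x4], x3]


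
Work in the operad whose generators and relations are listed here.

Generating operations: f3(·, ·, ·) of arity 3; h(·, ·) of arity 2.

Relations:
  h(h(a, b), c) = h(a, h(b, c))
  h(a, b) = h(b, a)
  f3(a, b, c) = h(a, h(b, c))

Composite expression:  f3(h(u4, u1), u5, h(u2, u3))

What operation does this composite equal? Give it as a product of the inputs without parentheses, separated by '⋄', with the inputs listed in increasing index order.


Both nesting and order wash out for f3; what remains is which u's occur.
h(u4, u1) linearizes to u4 ⋄ u1
h(u2, u3) linearizes to u2 ⋄ u3
f3(h(u4, u1), u5, h(u2, u3)) linearizes to u4 ⋄ u1 ⋄ u5 ⋄ u2 ⋄ u3
rearranged into index order: u1 ⋄ u2 ⋄ u3 ⋄ u4 ⋄ u5

u1 ⋄ u2 ⋄ u3 ⋄ u4 ⋄ u5


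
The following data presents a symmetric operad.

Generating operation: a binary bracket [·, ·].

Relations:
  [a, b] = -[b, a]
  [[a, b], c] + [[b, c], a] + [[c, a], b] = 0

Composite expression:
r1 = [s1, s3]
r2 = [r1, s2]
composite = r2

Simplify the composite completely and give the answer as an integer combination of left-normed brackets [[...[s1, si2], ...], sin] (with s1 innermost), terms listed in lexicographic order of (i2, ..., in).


[[s1, s3], s2]

Left-normed coefficients sit on the s1-initial expansion words.
Composite bracket: [[s1, s3], s2]
The bracket unfolds into 4 signed words via [a, b] = ab - ba (2^2 = 4).
The s1-initial words carry the normal form:
  word s1s3s2 has sign +1, contributing +[[s1, s3], s2]


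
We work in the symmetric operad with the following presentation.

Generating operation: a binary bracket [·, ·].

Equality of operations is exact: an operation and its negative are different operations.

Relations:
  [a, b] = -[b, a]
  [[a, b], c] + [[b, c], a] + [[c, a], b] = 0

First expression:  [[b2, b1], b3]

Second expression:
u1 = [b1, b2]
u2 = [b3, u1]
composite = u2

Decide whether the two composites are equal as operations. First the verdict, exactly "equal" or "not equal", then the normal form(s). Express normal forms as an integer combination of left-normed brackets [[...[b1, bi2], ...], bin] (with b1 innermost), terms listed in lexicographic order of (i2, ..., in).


equal: each reduces to -[[b1, b2], b3]

In normal form, the first expression is -[[b1, b2], b3]
In normal form, the second expression is -[[b1, b2], b3]
One common form — equal.


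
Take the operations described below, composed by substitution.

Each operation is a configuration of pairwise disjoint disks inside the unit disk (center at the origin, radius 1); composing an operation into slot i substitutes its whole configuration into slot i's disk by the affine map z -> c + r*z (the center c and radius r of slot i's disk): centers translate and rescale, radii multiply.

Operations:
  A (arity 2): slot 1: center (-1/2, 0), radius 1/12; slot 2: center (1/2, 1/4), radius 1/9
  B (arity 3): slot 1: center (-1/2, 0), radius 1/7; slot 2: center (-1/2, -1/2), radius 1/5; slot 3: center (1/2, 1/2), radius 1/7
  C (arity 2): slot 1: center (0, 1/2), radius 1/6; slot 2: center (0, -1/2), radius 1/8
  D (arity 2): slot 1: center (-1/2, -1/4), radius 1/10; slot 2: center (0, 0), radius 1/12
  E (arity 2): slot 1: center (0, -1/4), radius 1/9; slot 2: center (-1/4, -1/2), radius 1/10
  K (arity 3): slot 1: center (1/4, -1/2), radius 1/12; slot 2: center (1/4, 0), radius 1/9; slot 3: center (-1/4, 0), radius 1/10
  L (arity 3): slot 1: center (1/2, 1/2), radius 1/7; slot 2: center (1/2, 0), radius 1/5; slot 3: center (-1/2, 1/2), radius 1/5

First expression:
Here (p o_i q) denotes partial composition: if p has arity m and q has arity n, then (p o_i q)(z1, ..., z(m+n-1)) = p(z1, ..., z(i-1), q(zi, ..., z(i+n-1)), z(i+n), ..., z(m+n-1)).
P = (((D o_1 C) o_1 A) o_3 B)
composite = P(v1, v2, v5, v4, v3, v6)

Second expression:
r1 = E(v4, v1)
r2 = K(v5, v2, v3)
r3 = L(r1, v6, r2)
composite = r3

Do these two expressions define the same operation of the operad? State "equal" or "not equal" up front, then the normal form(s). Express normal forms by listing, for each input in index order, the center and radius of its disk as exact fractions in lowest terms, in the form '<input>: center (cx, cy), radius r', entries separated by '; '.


not equal — first v1: center (-61/120, -1/5), radius 1/720; v2: center (-59/120, -47/240), radius 1/540; v3: center (-79/160, -47/160), radius 1/560; v4: center (-81/160, -49/160), radius 1/400; v5: center (-81/160, -3/10), radius 1/560; v6: center (0, 0), radius 1/12, second v1: center (13/28, 3/7), radius 1/70; v2: center (-9/20, 1/2), radius 1/45; v3: center (-11/20, 1/2), radius 1/50; v4: center (1/2, 13/28), radius 1/63; v5: center (-9/20, 2/5), radius 1/60; v6: center (1/2, 0), radius 1/5


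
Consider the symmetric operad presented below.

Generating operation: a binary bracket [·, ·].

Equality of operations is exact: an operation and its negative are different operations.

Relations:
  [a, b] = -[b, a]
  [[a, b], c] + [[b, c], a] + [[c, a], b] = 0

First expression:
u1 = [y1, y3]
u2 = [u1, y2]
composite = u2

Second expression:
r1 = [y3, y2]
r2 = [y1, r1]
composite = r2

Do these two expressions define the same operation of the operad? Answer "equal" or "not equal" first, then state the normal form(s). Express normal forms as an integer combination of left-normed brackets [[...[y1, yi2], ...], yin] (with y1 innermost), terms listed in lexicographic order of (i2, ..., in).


Normal form of the first expression: [[y1, y3], y2]
Normal form of the second expression: -[[y1, y2], y3] + [[y1, y3], y2]
Different reductions; not equal.

not equal; first: [[y1, y3], y2]; second: -[[y1, y2], y3] + [[y1, y3], y2]


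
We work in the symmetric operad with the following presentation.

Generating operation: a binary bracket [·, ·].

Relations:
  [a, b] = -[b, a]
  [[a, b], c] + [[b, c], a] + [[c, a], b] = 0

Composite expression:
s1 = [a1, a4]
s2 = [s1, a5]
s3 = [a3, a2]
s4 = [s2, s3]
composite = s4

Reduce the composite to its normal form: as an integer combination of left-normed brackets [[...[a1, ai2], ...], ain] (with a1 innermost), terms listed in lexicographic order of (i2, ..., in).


Expand each bracket as ab - ba; the a1-initial words give the coefficients.
Composite bracket: [[[a1, a4], a5], [a3, a2]]
Full expansion: 16 signed words from ab - ba (2^4 = 16).
Only words starting with a1 matter:
  the word a1a4a5a2a3 carries sign -1 and contributes -[[[[a1, a4], a5], a2], a3]
  the word a1a4a5a3a2 carries sign +1 and contributes +[[[[a1, a4], a5], a3], a2]

-[[[[a1, a4], a5], a2], a3] + [[[[a1, a4], a5], a3], a2]


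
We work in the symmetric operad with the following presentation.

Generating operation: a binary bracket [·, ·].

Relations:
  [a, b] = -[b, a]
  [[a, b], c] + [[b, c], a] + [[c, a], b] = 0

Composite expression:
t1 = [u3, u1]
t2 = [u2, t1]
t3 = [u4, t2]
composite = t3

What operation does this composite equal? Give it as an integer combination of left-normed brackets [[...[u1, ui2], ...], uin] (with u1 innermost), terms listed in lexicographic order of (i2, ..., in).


A multilinear Lie element is pinned by u1-initial words (u1 innermost).
Composite bracket: [u4, [u2, [u3, u1]]]
Under [a, b] = ab - ba we get 8 signed associative words (2^3 = 8).
Words beginning with u1 determine it all:
  from u1u3u2u4, sign -1: term -[[[u1, u3], u2], u4]

-[[[u1, u3], u2], u4]


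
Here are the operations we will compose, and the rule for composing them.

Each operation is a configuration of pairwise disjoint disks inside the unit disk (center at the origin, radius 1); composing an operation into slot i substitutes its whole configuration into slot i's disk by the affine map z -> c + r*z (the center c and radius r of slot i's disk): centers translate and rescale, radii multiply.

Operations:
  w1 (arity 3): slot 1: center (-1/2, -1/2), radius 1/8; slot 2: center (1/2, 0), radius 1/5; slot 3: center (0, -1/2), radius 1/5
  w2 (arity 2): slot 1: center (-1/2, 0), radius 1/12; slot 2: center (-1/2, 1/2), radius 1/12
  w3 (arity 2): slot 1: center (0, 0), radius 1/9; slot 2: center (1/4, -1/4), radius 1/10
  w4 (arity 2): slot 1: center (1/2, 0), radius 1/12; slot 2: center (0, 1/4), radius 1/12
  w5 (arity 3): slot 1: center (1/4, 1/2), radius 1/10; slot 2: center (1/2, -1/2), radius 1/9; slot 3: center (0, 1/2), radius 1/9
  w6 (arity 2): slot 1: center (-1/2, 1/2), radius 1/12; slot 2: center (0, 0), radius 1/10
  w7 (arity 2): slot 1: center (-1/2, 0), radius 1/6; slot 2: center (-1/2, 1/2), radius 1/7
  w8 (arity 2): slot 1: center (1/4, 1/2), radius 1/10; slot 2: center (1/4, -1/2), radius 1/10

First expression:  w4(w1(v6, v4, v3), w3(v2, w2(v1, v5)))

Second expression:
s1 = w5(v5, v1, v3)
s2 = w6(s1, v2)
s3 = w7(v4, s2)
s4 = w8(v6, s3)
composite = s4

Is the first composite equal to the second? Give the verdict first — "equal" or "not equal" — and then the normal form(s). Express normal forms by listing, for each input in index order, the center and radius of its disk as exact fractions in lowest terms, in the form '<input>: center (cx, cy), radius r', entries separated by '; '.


The first expression, normalized: v1: center (1/60, 11/48), radius 1/1440; v2: center (0, 1/4), radius 1/108; v3: center (1/2, -1/24), radius 1/60; v4: center (13/24, 0), radius 1/60; v5: center (1/60, 7/30), radius 1/1440; v6: center (11/24, -1/24), radius 1/96
The second expression, normalized: v1: center (65/336, -149/336), radius 1/7560; v2: center (1/5, -9/20), radius 1/700; v3: center (27/140, -743/1680), radius 1/7560; v4: center (1/5, -1/2), radius 1/60; v5: center (649/3360, -743/1680), radius 1/8400; v6: center (1/4, 1/2), radius 1/10
The forms do not match — not equal.

not equal: they reduce to v1: center (1/60, 11/48), radius 1/1440; v2: center (0, 1/4), radius 1/108; v3: center (1/2, -1/24), radius 1/60; v4: center (13/24, 0), radius 1/60; v5: center (1/60, 7/30), radius 1/1440; v6: center (11/24, -1/24), radius 1/96 and v1: center (65/336, -149/336), radius 1/7560; v2: center (1/5, -9/20), radius 1/700; v3: center (27/140, -743/1680), radius 1/7560; v4: center (1/5, -1/2), radius 1/60; v5: center (649/3360, -743/1680), radius 1/8400; v6: center (1/4, 1/2), radius 1/10
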